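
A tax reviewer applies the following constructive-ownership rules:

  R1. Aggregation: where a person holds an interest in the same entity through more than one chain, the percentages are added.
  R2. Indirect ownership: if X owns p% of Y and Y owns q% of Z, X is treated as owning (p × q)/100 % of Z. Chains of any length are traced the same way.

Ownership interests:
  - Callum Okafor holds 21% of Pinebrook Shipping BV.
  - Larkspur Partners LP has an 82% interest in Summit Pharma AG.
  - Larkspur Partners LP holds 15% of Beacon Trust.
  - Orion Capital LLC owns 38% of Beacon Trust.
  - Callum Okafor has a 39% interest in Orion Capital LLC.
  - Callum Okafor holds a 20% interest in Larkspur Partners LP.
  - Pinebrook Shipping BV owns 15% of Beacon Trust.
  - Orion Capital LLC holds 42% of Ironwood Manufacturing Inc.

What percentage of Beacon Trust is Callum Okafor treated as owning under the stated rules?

20.97%

Chain via Pinebrook Shipping BV (R2): 21% × 15% = 3.15% of Beacon Trust.
Chain via Orion Capital LLC (R2): 39% × 38% = 14.82% of Beacon Trust.
Chain via Larkspur Partners LP (R2): 20% × 15% = 3% of Beacon Trust.
Aggregating (R1): 3.15% + 14.82% + 3% = 20.97%.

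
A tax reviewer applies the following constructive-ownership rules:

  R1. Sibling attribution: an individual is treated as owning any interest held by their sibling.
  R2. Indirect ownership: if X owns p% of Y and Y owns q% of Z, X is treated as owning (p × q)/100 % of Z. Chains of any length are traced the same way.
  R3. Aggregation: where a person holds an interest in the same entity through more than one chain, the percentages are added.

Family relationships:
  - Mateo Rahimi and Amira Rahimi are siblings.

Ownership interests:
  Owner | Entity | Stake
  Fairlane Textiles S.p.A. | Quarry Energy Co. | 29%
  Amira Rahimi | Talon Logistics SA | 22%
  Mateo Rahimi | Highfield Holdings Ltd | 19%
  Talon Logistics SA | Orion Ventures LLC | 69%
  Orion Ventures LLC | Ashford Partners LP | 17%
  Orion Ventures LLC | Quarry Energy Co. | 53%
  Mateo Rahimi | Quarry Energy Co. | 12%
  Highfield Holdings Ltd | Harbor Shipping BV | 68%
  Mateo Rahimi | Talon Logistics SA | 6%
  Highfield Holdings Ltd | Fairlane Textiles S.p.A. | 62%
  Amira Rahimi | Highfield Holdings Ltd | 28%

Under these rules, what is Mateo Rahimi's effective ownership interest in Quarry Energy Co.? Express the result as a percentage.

By sibling attribution (R1), Mateo Rahimi is treated as also owning Amira Rahimi's interest in Talon Logistics SA, giving 6% + 22% = 28%.
By sibling attribution (R1), Mateo Rahimi is treated as also owning Amira Rahimi's interest in Highfield Holdings Ltd, giving 19% + 28% = 47%.
Chain via Talon Logistics SA → Orion Ventures LLC (R2): 28% × 69% × 53% = 10.2396% of Quarry Energy Co.
Chain via Highfield Holdings Ltd → Fairlane Textiles S.p.A. (R2): 47% × 62% × 29% = 8.4506% of Quarry Energy Co.
Direct interest in Quarry Energy Co: 12%.
Aggregating (R3): 10.2396% + 8.4506% + 12% = 30.6902%.

30.6902%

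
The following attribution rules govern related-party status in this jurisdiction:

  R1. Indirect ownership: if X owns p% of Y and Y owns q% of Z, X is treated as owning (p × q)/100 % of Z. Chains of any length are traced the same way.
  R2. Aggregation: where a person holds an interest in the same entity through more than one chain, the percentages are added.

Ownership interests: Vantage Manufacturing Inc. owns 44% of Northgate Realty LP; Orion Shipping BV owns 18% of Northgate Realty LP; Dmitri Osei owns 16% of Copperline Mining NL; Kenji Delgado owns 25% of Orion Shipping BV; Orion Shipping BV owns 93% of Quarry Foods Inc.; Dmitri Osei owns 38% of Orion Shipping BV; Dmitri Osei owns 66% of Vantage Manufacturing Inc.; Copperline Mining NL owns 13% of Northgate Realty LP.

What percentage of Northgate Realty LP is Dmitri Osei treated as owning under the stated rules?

37.96%

Chain via Copperline Mining NL (R1): 16% × 13% = 2.08% of Northgate Realty LP.
Chain via Vantage Manufacturing Inc. (R1): 66% × 44% = 29.04% of Northgate Realty LP.
Chain via Orion Shipping BV (R1): 38% × 18% = 6.84% of Northgate Realty LP.
Aggregating (R2): 2.08% + 29.04% + 6.84% = 37.96%.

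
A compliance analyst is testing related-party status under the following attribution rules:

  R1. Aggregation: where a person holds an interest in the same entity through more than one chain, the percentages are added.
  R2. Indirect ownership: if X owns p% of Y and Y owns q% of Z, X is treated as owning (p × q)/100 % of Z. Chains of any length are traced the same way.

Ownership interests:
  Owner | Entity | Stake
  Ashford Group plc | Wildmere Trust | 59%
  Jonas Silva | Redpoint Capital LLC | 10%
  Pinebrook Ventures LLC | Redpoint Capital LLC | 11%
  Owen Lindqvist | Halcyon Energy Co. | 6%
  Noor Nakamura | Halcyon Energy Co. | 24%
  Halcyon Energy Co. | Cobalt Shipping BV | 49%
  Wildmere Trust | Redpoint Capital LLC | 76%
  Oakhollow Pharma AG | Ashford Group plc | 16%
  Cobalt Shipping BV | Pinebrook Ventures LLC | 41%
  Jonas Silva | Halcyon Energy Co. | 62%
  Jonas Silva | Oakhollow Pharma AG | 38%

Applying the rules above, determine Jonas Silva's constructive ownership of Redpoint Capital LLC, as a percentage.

Chain via Oakhollow Pharma AG → Ashford Group plc → Wildmere Trust (R2): 38% × 16% × 59% × 76% = 2.726272% of Redpoint Capital LLC.
Chain via Halcyon Energy Co. → Cobalt Shipping BV → Pinebrook Ventures LLC (R2): 62% × 49% × 41% × 11% = 1.370138% of Redpoint Capital LLC.
Direct interest in Redpoint Capital LLC: 10%.
Aggregating (R1): 2.726272% + 1.370138% + 10% = 14.09641%.

14.09641%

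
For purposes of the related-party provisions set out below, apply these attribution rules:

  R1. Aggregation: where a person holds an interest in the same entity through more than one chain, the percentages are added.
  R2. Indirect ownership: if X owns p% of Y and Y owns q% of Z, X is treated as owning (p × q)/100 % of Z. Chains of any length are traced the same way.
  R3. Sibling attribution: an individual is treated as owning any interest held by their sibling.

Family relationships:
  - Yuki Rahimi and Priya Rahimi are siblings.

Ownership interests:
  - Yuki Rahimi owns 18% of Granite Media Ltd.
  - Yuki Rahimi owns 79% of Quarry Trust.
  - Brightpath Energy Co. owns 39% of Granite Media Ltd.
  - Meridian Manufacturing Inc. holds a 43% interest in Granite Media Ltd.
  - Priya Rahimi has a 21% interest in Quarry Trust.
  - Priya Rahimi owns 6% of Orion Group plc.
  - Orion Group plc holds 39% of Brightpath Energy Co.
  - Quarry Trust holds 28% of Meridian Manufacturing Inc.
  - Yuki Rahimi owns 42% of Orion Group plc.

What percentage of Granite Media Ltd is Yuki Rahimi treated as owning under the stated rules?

By sibling attribution (R3), Yuki Rahimi is treated as also owning Priya Rahimi's interest in Quarry Trust, giving 79% + 21% = 100%.
By sibling attribution (R3), Yuki Rahimi is treated as also owning Priya Rahimi's interest in Orion Group plc, giving 42% + 6% = 48%.
Chain via Quarry Trust → Meridian Manufacturing Inc. (R2): 100% × 28% × 43% = 12.04% of Granite Media Ltd.
Chain via Orion Group plc → Brightpath Energy Co. (R2): 48% × 39% × 39% = 7.3008% of Granite Media Ltd.
Direct interest in Granite Media Ltd: 18%.
Aggregating (R1): 12.04% + 7.3008% + 18% = 37.3408%.

37.3408%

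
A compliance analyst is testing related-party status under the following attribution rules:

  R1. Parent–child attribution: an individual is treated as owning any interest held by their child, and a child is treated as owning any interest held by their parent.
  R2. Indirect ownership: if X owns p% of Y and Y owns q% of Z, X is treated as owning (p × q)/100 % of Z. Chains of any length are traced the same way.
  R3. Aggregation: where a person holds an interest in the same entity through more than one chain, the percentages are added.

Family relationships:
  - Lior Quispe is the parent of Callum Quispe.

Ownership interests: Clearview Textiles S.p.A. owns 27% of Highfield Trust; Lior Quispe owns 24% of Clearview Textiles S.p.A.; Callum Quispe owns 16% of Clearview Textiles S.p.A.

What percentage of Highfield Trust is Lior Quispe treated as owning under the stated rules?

By parent–child attribution (R1), Lior Quispe is treated as also owning Callum Quispe's interest in Clearview Textiles S.p.A, giving 24% + 16% = 40%.
Chain via Clearview Textiles S.p.A. (R2): 40% × 27% = 10.8% of Highfield Trust.

10.8%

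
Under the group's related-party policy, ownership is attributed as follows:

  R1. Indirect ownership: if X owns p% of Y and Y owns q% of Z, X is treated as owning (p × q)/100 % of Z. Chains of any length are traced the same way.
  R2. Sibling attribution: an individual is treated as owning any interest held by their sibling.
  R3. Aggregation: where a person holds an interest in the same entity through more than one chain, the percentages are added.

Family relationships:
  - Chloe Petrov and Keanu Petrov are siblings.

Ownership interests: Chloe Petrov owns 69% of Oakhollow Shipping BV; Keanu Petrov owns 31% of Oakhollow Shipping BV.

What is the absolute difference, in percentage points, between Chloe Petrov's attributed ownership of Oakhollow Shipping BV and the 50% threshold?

By sibling attribution (R2), Chloe Petrov is treated as also owning Keanu Petrov's interest in Oakhollow Shipping BV, giving 69% + 31% = 100%.
Direct interest in Oakhollow Shipping BV: 100%.
100% exceeds the 50% threshold by 50 percentage points.

50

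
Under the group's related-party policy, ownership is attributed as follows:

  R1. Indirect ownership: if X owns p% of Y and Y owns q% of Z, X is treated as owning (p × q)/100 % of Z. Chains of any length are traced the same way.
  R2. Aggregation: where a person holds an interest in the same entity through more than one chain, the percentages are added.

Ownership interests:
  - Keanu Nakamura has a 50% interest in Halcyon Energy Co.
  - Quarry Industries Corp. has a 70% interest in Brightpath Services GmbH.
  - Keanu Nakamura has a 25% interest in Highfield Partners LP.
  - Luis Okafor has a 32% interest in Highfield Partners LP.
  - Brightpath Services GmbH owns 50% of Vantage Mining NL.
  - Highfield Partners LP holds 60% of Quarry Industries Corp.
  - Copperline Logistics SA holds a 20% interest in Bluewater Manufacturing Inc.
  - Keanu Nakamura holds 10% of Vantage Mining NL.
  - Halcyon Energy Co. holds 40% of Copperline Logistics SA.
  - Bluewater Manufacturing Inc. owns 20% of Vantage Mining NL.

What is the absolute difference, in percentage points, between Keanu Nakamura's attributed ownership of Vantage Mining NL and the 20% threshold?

3.95

Chain via Highfield Partners LP → Quarry Industries Corp. → Brightpath Services GmbH (R1): 25% × 60% × 70% × 50% = 5.25% of Vantage Mining NL.
Chain via Halcyon Energy Co. → Copperline Logistics SA → Bluewater Manufacturing Inc. (R1): 50% × 40% × 20% × 20% = 0.8% of Vantage Mining NL.
Direct interest in Vantage Mining NL: 10%.
Aggregating (R2): 5.25% + 0.8% + 10% = 16.05%.
16.05% falls short of the 20% threshold by 3.95 percentage points.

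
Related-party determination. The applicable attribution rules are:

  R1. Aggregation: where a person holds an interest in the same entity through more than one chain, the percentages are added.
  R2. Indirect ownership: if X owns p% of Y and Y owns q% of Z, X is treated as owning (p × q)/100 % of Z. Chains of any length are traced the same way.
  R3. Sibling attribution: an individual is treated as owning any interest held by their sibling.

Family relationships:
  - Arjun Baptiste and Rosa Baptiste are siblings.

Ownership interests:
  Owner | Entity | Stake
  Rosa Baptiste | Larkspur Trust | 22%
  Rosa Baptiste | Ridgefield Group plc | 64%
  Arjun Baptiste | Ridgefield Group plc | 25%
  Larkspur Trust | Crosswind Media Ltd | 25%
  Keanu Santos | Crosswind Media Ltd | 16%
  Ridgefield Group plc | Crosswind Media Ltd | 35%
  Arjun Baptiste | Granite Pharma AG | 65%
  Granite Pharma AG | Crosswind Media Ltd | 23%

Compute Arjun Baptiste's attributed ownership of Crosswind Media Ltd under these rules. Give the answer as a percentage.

By sibling attribution (R3), Arjun Baptiste is treated as also owning Rosa Baptiste's interest in Ridgefield Group plc, giving 25% + 64% = 89%.
By sibling attribution (R3), Arjun Baptiste is treated as owning Rosa Baptiste's 22% interest in Larkspur Trust.
Chain via Ridgefield Group plc (R2): 89% × 35% = 31.15% of Crosswind Media Ltd.
Chain via Granite Pharma AG (R2): 65% × 23% = 14.95% of Crosswind Media Ltd.
Chain via Larkspur Trust (R2): 22% × 25% = 5.5% of Crosswind Media Ltd.
Aggregating (R1): 31.15% + 14.95% + 5.5% = 51.6%.

51.6%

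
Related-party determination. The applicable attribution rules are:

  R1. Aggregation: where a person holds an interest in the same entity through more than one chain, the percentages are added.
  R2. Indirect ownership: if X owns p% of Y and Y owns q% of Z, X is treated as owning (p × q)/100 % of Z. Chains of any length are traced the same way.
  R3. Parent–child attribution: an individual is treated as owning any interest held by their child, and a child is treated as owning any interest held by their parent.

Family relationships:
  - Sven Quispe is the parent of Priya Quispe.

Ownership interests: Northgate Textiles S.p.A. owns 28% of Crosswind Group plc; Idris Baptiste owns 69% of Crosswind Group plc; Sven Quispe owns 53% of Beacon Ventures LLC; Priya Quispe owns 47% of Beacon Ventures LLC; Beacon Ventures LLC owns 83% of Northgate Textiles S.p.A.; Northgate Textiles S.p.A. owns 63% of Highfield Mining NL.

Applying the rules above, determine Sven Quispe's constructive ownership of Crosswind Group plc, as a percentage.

23.24%

By parent–child attribution (R3), Sven Quispe is treated as also owning Priya Quispe's interest in Beacon Ventures LLC, giving 53% + 47% = 100%.
Chain via Beacon Ventures LLC → Northgate Textiles S.p.A. (R2): 100% × 83% × 28% = 23.24% of Crosswind Group plc.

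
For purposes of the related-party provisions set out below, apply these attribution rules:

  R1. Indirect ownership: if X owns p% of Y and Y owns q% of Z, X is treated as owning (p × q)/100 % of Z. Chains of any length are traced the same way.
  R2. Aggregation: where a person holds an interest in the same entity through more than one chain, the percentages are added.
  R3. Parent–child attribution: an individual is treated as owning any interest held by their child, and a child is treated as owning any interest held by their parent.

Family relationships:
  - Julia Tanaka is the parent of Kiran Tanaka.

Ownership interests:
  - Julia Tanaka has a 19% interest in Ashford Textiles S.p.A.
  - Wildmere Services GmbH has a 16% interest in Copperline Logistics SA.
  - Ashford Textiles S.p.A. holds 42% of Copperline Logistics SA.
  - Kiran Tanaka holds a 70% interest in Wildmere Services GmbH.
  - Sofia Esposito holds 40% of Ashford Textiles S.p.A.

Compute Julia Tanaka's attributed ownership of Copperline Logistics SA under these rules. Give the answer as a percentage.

By parent–child attribution (R3), Julia Tanaka is treated as owning Kiran Tanaka's 70% interest in Wildmere Services GmbH.
Chain via Ashford Textiles S.p.A. (R1): 19% × 42% = 7.98% of Copperline Logistics SA.
Chain via Wildmere Services GmbH (R1): 70% × 16% = 11.2% of Copperline Logistics SA.
Aggregating (R2): 7.98% + 11.2% = 19.18%.

19.18%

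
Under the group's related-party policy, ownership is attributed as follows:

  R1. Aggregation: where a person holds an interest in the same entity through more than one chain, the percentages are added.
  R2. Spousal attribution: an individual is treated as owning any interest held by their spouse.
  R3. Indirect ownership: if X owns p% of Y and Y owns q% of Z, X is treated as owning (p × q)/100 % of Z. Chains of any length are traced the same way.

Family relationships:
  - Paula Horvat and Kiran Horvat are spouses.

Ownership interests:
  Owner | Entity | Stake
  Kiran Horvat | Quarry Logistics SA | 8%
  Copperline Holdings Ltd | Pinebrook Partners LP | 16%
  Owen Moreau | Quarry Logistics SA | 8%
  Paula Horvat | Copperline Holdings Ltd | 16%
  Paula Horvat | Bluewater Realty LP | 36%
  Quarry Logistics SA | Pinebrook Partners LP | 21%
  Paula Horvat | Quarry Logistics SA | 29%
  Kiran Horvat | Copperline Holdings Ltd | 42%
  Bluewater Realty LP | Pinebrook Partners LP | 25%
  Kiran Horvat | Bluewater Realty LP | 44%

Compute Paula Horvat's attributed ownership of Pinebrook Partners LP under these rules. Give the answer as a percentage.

37.05%

By spousal attribution (R2), Paula Horvat is treated as also owning Kiran Horvat's interest in Bluewater Realty LP, giving 36% + 44% = 80%.
By spousal attribution (R2), Paula Horvat is treated as also owning Kiran Horvat's interest in Quarry Logistics SA, giving 29% + 8% = 37%.
By spousal attribution (R2), Paula Horvat is treated as also owning Kiran Horvat's interest in Copperline Holdings Ltd, giving 16% + 42% = 58%.
Chain via Bluewater Realty LP (R3): 80% × 25% = 20% of Pinebrook Partners LP.
Chain via Quarry Logistics SA (R3): 37% × 21% = 7.77% of Pinebrook Partners LP.
Chain via Copperline Holdings Ltd (R3): 58% × 16% = 9.28% of Pinebrook Partners LP.
Aggregating (R1): 20% + 7.77% + 9.28% = 37.05%.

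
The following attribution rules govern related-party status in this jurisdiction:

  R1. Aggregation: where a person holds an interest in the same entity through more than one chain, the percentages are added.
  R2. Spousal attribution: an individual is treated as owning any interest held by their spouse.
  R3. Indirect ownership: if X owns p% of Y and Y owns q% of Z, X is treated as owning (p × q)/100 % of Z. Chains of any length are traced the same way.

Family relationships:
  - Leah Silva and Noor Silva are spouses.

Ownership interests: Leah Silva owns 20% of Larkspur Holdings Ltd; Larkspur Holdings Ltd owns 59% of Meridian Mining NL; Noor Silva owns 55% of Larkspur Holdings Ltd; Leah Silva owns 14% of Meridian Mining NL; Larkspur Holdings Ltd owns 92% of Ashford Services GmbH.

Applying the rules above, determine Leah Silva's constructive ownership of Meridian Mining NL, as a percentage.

By spousal attribution (R2), Leah Silva is treated as also owning Noor Silva's interest in Larkspur Holdings Ltd, giving 20% + 55% = 75%.
Chain via Larkspur Holdings Ltd (R3): 75% × 59% = 44.25% of Meridian Mining NL.
Direct interest in Meridian Mining NL: 14%.
Aggregating (R1): 44.25% + 14% = 58.25%.

58.25%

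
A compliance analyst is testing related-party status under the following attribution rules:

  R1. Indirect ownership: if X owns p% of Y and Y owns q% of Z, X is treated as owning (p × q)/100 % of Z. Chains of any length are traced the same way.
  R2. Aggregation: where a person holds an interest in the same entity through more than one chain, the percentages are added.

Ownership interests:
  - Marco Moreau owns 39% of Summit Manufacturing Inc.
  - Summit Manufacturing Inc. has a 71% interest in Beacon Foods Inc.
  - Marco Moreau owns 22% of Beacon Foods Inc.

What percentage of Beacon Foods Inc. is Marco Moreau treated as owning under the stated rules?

Chain via Summit Manufacturing Inc. (R1): 39% × 71% = 27.69% of Beacon Foods Inc.
Direct interest in Beacon Foods Inc: 22%.
Aggregating (R2): 27.69% + 22% = 49.69%.

49.69%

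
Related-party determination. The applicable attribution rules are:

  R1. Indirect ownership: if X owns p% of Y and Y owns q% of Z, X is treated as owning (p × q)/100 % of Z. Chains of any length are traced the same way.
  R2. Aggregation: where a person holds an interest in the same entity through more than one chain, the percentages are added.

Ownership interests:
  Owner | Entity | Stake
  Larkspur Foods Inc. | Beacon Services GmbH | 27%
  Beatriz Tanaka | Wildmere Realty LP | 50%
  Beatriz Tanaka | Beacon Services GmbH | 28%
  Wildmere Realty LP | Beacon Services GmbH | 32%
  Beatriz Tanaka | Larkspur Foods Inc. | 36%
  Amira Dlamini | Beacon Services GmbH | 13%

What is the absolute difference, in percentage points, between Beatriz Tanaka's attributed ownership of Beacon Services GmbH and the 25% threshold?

28.72

Chain via Larkspur Foods Inc. (R1): 36% × 27% = 9.72% of Beacon Services GmbH.
Chain via Wildmere Realty LP (R1): 50% × 32% = 16% of Beacon Services GmbH.
Direct interest in Beacon Services GmbH: 28%.
Aggregating (R2): 9.72% + 16% + 28% = 53.72%.
53.72% exceeds the 25% threshold by 28.72 percentage points.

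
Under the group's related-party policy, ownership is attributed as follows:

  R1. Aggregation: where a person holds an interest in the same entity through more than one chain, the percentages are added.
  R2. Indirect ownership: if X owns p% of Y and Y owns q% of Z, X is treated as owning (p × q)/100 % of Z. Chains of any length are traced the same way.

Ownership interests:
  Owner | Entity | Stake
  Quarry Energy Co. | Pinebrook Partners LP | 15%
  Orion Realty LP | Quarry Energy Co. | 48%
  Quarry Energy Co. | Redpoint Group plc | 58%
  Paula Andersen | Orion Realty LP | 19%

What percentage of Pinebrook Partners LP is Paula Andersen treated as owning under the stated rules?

1.368%

Chain via Orion Realty LP → Quarry Energy Co. (R2): 19% × 48% × 15% = 1.368% of Pinebrook Partners LP.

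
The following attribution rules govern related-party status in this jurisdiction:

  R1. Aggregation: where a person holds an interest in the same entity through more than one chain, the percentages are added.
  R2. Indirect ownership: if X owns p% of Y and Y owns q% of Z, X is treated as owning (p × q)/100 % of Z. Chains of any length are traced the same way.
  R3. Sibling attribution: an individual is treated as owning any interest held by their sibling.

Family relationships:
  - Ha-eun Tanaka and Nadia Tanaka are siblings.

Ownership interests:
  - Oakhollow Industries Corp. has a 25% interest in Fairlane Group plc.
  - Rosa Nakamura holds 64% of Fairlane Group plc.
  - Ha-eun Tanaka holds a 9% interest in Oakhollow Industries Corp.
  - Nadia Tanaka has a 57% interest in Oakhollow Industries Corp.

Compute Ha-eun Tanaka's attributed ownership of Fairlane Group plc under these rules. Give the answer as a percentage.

16.5%

By sibling attribution (R3), Ha-eun Tanaka is treated as also owning Nadia Tanaka's interest in Oakhollow Industries Corp, giving 9% + 57% = 66%.
Chain via Oakhollow Industries Corp. (R2): 66% × 25% = 16.5% of Fairlane Group plc.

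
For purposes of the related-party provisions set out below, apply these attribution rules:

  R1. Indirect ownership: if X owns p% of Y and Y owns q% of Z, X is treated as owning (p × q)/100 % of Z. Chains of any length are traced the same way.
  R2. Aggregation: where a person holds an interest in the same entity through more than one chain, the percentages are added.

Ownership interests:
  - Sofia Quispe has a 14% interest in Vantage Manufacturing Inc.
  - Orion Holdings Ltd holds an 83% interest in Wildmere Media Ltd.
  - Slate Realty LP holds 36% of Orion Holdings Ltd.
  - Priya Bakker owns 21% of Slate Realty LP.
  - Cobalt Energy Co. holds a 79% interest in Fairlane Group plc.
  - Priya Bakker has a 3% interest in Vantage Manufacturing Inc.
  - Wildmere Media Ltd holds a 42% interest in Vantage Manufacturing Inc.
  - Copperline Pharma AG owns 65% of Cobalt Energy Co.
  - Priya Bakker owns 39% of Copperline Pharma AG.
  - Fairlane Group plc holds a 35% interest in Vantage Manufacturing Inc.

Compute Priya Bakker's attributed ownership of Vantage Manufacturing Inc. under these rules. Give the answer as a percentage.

Chain via Copperline Pharma AG → Cobalt Energy Co. → Fairlane Group plc (R1): 39% × 65% × 79% × 35% = 7.009275% of Vantage Manufacturing Inc.
Chain via Slate Realty LP → Orion Holdings Ltd → Wildmere Media Ltd (R1): 21% × 36% × 83% × 42% = 2.635416% of Vantage Manufacturing Inc.
Direct interest in Vantage Manufacturing Inc: 3%.
Aggregating (R2): 7.009275% + 2.635416% + 3% = 12.644691%.

12.644691%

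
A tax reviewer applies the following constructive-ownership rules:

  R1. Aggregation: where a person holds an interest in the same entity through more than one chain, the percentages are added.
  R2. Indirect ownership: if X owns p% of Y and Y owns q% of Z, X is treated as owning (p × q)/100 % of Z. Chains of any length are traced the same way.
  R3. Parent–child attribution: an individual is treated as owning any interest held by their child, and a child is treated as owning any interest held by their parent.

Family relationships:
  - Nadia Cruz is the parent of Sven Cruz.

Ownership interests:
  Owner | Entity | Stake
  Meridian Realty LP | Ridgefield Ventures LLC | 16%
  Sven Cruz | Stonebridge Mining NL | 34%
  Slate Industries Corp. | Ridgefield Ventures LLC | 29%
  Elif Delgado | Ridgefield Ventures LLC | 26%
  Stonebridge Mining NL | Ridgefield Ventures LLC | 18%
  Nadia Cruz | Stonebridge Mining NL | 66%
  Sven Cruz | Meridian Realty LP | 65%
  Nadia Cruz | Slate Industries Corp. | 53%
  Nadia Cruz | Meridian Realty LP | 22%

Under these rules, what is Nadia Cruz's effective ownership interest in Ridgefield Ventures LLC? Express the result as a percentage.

47.29%

By parent–child attribution (R3), Nadia Cruz is treated as also owning Sven Cruz's interest in Stonebridge Mining NL, giving 66% + 34% = 100%.
By parent–child attribution (R3), Nadia Cruz is treated as also owning Sven Cruz's interest in Meridian Realty LP, giving 22% + 65% = 87%.
Chain via Stonebridge Mining NL (R2): 100% × 18% = 18% of Ridgefield Ventures LLC.
Chain via Slate Industries Corp. (R2): 53% × 29% = 15.37% of Ridgefield Ventures LLC.
Chain via Meridian Realty LP (R2): 87% × 16% = 13.92% of Ridgefield Ventures LLC.
Aggregating (R1): 18% + 15.37% + 13.92% = 47.29%.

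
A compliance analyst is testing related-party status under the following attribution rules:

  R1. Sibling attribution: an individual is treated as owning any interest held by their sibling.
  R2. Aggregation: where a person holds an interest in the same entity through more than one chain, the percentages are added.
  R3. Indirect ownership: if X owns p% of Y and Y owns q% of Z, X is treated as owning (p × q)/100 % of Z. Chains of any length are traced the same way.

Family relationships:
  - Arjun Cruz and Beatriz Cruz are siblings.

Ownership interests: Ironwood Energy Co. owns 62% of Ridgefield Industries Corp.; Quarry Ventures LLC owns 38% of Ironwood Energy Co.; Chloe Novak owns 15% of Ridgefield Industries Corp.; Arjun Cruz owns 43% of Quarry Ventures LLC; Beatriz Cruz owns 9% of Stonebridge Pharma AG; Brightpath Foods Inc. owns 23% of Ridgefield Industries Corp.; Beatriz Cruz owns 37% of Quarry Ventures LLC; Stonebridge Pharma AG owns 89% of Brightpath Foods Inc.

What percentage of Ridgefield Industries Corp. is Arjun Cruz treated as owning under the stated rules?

20.6903%

By sibling attribution (R1), Arjun Cruz is treated as also owning Beatriz Cruz's interest in Quarry Ventures LLC, giving 43% + 37% = 80%.
By sibling attribution (R1), Arjun Cruz is treated as owning Beatriz Cruz's 9% interest in Stonebridge Pharma AG.
Chain via Quarry Ventures LLC → Ironwood Energy Co. (R3): 80% × 38% × 62% = 18.848% of Ridgefield Industries Corp.
Chain via Stonebridge Pharma AG → Brightpath Foods Inc. (R3): 9% × 89% × 23% = 1.8423% of Ridgefield Industries Corp.
Aggregating (R2): 18.848% + 1.8423% = 20.6903%.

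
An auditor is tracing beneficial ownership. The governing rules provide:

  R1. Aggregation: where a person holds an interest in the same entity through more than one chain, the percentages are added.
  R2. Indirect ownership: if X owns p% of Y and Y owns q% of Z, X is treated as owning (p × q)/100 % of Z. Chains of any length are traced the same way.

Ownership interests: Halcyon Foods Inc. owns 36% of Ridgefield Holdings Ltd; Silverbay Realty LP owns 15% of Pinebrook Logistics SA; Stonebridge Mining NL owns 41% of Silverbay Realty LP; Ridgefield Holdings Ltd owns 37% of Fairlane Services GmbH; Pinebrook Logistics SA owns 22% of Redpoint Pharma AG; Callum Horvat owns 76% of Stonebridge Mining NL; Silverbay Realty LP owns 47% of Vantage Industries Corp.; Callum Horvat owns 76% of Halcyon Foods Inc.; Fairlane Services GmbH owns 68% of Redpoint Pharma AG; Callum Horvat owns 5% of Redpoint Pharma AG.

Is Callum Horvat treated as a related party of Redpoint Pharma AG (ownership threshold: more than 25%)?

No

Chain via Halcyon Foods Inc. → Ridgefield Holdings Ltd → Fairlane Services GmbH (R2): 76% × 36% × 37% × 68% = 6.883776% of Redpoint Pharma AG.
Chain via Stonebridge Mining NL → Silverbay Realty LP → Pinebrook Logistics SA (R2): 76% × 41% × 15% × 22% = 1.02828% of Redpoint Pharma AG.
Direct interest in Redpoint Pharma AG: 5%.
Aggregating (R1): 6.883776% + 1.02828% + 5% = 12.912056%.
12.912056% does not exceed the 25% threshold, so Callum is not a related party to Redpoint Pharma AG.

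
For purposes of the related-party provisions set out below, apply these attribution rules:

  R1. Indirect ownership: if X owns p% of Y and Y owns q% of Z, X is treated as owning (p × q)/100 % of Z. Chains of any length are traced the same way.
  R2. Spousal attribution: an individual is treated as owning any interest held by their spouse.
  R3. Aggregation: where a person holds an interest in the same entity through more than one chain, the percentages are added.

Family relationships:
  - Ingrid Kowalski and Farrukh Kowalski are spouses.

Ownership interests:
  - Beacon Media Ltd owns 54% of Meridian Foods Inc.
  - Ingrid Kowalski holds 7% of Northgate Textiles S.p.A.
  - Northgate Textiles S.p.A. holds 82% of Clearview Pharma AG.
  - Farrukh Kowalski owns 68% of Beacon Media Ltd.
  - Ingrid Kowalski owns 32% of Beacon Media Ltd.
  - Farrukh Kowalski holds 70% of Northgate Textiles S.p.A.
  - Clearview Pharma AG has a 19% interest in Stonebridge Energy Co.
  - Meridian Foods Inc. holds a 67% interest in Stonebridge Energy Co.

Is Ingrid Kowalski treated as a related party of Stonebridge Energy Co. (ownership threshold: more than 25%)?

By spousal attribution (R2), Ingrid Kowalski is treated as also owning Farrukh Kowalski's interest in Beacon Media Ltd, giving 32% + 68% = 100%.
By spousal attribution (R2), Ingrid Kowalski is treated as also owning Farrukh Kowalski's interest in Northgate Textiles S.p.A, giving 7% + 70% = 77%.
Chain via Beacon Media Ltd → Meridian Foods Inc. (R1): 100% × 54% × 67% = 36.18% of Stonebridge Energy Co.
Chain via Northgate Textiles S.p.A. → Clearview Pharma AG (R1): 77% × 82% × 19% = 11.9966% of Stonebridge Energy Co.
Aggregating (R3): 36.18% + 11.9966% = 48.1766%.
48.1766% exceeds the 25% threshold, so Ingrid is a related party to Stonebridge Energy Co.

Yes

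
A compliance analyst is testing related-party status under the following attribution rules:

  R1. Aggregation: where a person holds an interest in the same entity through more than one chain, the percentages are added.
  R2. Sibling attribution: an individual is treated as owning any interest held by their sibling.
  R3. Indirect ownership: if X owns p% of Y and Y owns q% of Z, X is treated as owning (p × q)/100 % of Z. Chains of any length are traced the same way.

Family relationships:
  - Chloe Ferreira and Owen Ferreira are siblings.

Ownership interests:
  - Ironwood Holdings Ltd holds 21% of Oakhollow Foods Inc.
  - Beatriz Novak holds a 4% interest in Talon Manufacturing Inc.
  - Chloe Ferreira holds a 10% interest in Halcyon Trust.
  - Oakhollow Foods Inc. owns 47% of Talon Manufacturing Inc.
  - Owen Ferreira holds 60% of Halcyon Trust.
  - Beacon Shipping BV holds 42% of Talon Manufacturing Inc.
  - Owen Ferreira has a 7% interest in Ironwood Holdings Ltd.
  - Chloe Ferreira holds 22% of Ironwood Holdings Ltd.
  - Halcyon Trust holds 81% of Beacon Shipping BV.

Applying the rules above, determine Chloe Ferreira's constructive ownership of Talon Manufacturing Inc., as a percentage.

By sibling attribution (R2), Chloe Ferreira is treated as also owning Owen Ferreira's interest in Ironwood Holdings Ltd, giving 22% + 7% = 29%.
By sibling attribution (R2), Chloe Ferreira is treated as also owning Owen Ferreira's interest in Halcyon Trust, giving 10% + 60% = 70%.
Chain via Ironwood Holdings Ltd → Oakhollow Foods Inc. (R3): 29% × 21% × 47% = 2.8623% of Talon Manufacturing Inc.
Chain via Halcyon Trust → Beacon Shipping BV (R3): 70% × 81% × 42% = 23.814% of Talon Manufacturing Inc.
Aggregating (R1): 2.8623% + 23.814% = 26.6763%.

26.6763%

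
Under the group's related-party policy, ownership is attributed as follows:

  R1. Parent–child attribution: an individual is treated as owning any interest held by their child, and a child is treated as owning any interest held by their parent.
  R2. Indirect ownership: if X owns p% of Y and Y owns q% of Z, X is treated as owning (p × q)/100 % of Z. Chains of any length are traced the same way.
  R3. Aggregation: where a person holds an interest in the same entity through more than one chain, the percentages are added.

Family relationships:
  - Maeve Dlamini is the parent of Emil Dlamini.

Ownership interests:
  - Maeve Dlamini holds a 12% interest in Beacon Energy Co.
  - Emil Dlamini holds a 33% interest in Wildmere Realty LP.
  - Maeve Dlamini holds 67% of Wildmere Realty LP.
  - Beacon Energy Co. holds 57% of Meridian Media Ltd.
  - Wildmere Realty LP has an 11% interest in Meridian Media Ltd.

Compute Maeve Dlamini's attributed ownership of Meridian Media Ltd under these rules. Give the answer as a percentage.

17.84%

By parent–child attribution (R1), Maeve Dlamini is treated as also owning Emil Dlamini's interest in Wildmere Realty LP, giving 67% + 33% = 100%.
Chain via Wildmere Realty LP (R2): 100% × 11% = 11% of Meridian Media Ltd.
Chain via Beacon Energy Co. (R2): 12% × 57% = 6.84% of Meridian Media Ltd.
Aggregating (R3): 11% + 6.84% = 17.84%.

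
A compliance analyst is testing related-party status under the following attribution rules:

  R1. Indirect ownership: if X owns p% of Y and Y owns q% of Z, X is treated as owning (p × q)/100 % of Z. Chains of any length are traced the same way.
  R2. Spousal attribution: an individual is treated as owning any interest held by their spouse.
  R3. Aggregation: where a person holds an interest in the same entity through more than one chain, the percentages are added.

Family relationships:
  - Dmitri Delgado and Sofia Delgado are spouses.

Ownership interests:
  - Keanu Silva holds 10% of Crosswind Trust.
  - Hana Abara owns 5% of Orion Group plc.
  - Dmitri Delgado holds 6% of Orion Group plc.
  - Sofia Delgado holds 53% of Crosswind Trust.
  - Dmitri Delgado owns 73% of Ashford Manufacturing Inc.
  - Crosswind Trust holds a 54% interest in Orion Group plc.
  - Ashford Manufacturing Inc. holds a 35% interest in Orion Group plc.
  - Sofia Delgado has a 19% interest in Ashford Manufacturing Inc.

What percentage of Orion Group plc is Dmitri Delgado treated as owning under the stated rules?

By spousal attribution (R2), Dmitri Delgado is treated as also owning Sofia Delgado's interest in Ashford Manufacturing Inc, giving 73% + 19% = 92%.
By spousal attribution (R2), Dmitri Delgado is treated as owning Sofia Delgado's 53% interest in Crosswind Trust.
Chain via Ashford Manufacturing Inc. (R1): 92% × 35% = 32.2% of Orion Group plc.
Direct interest in Orion Group plc: 6%.
Chain via Crosswind Trust (R1): 53% × 54% = 28.62% of Orion Group plc.
Aggregating (R3): 32.2% + 6% + 28.62% = 66.82%.

66.82%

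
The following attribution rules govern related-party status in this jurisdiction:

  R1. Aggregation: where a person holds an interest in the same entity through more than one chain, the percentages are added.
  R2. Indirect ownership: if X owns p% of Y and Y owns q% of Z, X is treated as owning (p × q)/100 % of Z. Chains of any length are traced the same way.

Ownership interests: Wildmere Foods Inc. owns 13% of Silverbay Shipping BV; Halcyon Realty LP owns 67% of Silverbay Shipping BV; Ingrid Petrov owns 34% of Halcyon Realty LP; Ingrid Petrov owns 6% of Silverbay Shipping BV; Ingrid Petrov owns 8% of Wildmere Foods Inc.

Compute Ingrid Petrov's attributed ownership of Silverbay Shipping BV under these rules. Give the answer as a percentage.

Chain via Halcyon Realty LP (R2): 34% × 67% = 22.78% of Silverbay Shipping BV.
Chain via Wildmere Foods Inc. (R2): 8% × 13% = 1.04% of Silverbay Shipping BV.
Direct interest in Silverbay Shipping BV: 6%.
Aggregating (R1): 22.78% + 1.04% + 6% = 29.82%.

29.82%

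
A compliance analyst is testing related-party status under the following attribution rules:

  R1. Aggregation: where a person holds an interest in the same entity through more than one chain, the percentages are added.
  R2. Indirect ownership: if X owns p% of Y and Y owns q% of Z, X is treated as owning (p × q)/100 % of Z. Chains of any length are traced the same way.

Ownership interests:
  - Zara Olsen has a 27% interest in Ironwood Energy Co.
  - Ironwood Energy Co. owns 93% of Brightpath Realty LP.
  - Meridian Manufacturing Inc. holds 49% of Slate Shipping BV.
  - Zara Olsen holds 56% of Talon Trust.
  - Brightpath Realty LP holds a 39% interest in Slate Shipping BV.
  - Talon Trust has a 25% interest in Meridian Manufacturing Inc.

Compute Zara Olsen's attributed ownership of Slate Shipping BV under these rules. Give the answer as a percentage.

16.6529%

Chain via Ironwood Energy Co. → Brightpath Realty LP (R2): 27% × 93% × 39% = 9.7929% of Slate Shipping BV.
Chain via Talon Trust → Meridian Manufacturing Inc. (R2): 56% × 25% × 49% = 6.86% of Slate Shipping BV.
Aggregating (R1): 9.7929% + 6.86% = 16.6529%.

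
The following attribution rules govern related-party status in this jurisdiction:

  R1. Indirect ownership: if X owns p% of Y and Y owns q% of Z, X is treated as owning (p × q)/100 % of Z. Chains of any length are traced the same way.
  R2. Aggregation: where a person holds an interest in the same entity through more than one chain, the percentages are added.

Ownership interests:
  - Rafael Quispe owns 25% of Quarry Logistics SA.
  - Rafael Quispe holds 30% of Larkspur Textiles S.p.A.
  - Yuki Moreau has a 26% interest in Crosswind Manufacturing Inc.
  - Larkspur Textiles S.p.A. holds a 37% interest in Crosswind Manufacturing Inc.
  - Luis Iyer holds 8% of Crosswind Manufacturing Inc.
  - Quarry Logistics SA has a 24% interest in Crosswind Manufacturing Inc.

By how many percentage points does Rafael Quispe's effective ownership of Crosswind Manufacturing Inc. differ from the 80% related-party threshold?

Chain via Quarry Logistics SA (R1): 25% × 24% = 6% of Crosswind Manufacturing Inc.
Chain via Larkspur Textiles S.p.A. (R1): 30% × 37% = 11.1% of Crosswind Manufacturing Inc.
Aggregating (R2): 6% + 11.1% = 17.1%.
17.1% falls short of the 80% threshold by 62.9 percentage points.

62.9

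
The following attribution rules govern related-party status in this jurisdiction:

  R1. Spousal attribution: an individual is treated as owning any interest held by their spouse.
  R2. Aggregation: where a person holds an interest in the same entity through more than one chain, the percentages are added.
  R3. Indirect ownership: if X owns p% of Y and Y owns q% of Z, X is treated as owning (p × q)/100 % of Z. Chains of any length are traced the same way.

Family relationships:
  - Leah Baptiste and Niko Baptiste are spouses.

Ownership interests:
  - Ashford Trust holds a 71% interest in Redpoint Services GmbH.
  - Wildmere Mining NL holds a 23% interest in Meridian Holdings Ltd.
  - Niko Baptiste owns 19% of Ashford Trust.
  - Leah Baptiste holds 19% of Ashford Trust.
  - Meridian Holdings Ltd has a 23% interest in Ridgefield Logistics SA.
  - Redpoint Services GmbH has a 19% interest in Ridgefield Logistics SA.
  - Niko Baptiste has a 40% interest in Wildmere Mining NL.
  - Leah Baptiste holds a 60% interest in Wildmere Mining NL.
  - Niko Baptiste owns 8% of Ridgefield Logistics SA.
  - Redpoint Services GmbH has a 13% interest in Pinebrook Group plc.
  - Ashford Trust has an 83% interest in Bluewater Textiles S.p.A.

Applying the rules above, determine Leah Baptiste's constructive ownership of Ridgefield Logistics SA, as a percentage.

By spousal attribution (R1), Leah Baptiste is treated as also owning Niko Baptiste's interest in Wildmere Mining NL, giving 60% + 40% = 100%.
By spousal attribution (R1), Leah Baptiste is treated as also owning Niko Baptiste's interest in Ashford Trust, giving 19% + 19% = 38%.
By spousal attribution (R1), Leah Baptiste is treated as owning Niko Baptiste's 8% interest in Ridgefield Logistics SA.
Chain via Wildmere Mining NL → Meridian Holdings Ltd (R3): 100% × 23% × 23% = 5.29% of Ridgefield Logistics SA.
Chain via Ashford Trust → Redpoint Services GmbH (R3): 38% × 71% × 19% = 5.1262% of Ridgefield Logistics SA.
Direct interest in Ridgefield Logistics SA: 8%.
Aggregating (R2): 5.29% + 5.1262% + 8% = 18.4162%.

18.4162%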